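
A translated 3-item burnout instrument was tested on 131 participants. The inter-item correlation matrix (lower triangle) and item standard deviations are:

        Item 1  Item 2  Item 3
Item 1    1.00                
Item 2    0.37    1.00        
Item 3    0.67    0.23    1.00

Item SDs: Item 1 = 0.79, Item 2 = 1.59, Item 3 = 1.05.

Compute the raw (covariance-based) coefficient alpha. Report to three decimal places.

Σσ²ᵢ = 0.79² + 1.59² + 1.05² = 4.2547
Covariances σ_ij = r_ij · s_i · s_j:
  σ(Item 1,Item 2) = 0.37 × 0.79 × 1.59 = 0.4648
  σ(Item 1,Item 3) = 0.67 × 0.79 × 1.05 = 0.5558
  σ(Item 2,Item 3) = 0.23 × 1.59 × 1.05 = 0.3840
σ²_T = Σσ²ᵢ + 2·Σσ_ij = 4.2547 + 2 × 1.4046 = 7.0639
α = (3/2)·(1 − 4.2547/7.0639) = 0.597

coefficient alpha = 0.597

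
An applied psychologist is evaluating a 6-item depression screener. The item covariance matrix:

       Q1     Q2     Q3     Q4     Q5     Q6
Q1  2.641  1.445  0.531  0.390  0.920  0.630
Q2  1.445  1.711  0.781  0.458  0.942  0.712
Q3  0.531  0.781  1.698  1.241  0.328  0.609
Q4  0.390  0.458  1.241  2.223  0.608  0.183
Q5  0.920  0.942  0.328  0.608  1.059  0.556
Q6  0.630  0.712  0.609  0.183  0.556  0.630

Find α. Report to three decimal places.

α = 0.810

ΣVar(i) = 2.641 + 1.711 + 1.698 + 2.223 + 1.059 + 0.630 = 9.962
Sum of the distinct covariances = 10.334
σ²_total = 9.962 + 2 × 10.334 = 30.630
α = (k/(k−1))·(1 − ΣVar(i)/σ²_total) = (6/5)·(1 − 9.962/30.630) = 0.810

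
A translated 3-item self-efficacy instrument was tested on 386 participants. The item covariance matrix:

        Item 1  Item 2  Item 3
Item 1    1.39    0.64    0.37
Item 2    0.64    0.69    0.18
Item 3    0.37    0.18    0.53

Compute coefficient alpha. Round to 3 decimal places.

coefficient alpha = 0.715

ΣVar(i) = 1.39 + 0.69 + 0.53 = 2.61
Sum of off-diagonal covariances = 1.19
total variance = 2.61 + 2 × 1.19 = 4.99
α = (k/(k−1))·(1 − ΣVar(i)/total variance) = (3/2)·(1 − 2.61/4.99) = 0.715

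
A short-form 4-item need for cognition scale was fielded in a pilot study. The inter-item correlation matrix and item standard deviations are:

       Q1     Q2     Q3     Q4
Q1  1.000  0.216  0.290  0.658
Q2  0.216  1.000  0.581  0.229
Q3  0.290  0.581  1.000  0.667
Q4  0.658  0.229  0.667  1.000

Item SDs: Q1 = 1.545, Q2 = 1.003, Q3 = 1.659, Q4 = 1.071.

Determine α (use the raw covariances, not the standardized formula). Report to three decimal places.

Σσ²ᵢ = 1.545² + 1.003² + 1.659² + 1.071² = 7.2924
Covariances σ_ij = r_ij · s_i · s_j:
  σ(Q1,Q2) = 0.216 × 1.545 × 1.003 = 0.3347
  σ(Q1,Q3) = 0.290 × 1.545 × 1.659 = 0.7433
  σ(Q1,Q4) = 0.658 × 1.545 × 1.071 = 1.0888
  σ(Q2,Q3) = 0.581 × 1.003 × 1.659 = 0.9668
  σ(Q2,Q4) = 0.229 × 1.003 × 1.071 = 0.2460
  σ(Q3,Q4) = 0.667 × 1.659 × 1.071 = 1.1851
σ²_T = Σσ²ᵢ + 2·Σσ_ij = 7.2924 + 2 × 4.5647 = 16.4218
α = (4/3)·(1 − 7.2924/16.4218) = 0.741

α = 0.741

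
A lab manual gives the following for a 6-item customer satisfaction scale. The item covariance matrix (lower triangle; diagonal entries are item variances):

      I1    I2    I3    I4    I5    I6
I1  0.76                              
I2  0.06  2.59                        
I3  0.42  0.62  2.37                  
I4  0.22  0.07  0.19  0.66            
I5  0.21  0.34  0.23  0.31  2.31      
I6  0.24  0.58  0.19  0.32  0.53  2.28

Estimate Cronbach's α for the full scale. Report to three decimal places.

sum of item variances = 0.76 + 2.59 + 2.37 + 0.66 + 2.31 + 2.28 = 10.97
Sum of the distinct covariances = 4.53
σ²_T = 10.97 + 2 × 4.53 = 20.03
α = (k/(k−1))·(1 − sum of item variances/σ²_T) = (6/5)·(1 − 10.97/20.03) = 0.543

Cronbach's α = 0.543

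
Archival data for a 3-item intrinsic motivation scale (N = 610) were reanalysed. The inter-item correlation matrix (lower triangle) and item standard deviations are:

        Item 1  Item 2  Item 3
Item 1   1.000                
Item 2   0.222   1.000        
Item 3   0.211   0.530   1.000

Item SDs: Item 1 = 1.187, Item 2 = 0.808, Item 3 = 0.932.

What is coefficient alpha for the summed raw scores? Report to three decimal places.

α = 0.549

Σσ²ᵢ = 1.187² + 0.808² + 0.932² = 2.9305
Covariances σ_ij = r_ij · s_i · s_j:
  σ(Item 1,Item 2) = 0.222 × 1.187 × 0.808 = 0.2129
  σ(Item 1,Item 3) = 0.211 × 1.187 × 0.932 = 0.2334
  σ(Item 2,Item 3) = 0.530 × 0.808 × 0.932 = 0.3991
σ²_T = Σσ²ᵢ + 2·Σσ_ij = 2.9305 + 2 × 0.8454 = 4.6213
α = (3/2)·(1 − 2.9305/4.6213) = 0.549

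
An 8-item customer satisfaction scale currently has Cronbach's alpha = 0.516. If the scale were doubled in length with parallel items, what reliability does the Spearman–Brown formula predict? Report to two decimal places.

predicted reliability = 0.68

Length factor m = 2
α' = m·α / (1 + (m−1)·α)
   = 2 × 0.516 / (1 + (2 − 1) × 0.516)
   = 1.0320 / 1.5160 = 0.68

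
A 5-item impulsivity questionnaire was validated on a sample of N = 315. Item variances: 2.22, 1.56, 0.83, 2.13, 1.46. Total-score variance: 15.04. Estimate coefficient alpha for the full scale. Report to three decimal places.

sum of item variances = 2.22 + 1.56 + 0.83 + 2.13 + 1.46 = 8.20
α = (k/(k−1))·(1 − sum of item variances/σ²_total) = (5/4)·(1 − 8.20/15.04) = 0.568

coefficient alpha = 0.568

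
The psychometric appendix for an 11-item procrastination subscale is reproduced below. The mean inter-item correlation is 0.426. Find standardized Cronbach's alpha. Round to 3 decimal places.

standardized Cronbach's alpha = 0.891

Standardized α = k·r̄ / (1 + (k−1)·r̄) = 11 × 0.426 / (1 + 10 × 0.426)
  = 4.6860 / 5.2600 = 0.891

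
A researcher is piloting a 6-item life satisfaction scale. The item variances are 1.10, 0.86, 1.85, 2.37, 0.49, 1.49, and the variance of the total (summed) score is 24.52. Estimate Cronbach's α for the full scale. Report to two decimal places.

Cronbach's α = 0.80

sum of item variances = 1.10 + 0.86 + 1.85 + 2.37 + 0.49 + 1.49 = 8.16
α = (k/(k−1))·(1 − sum of item variances/total variance) = (6/5)·(1 − 8.16/24.52) = 0.80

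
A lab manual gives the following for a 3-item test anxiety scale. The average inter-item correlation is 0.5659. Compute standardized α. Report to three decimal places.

Standardized α = k·r̄ / (1 + (k−1)·r̄) = 3 × 0.5659 / (1 + 2 × 0.5659)
  = 1.6977 / 2.1318 = 0.796

α = 0.796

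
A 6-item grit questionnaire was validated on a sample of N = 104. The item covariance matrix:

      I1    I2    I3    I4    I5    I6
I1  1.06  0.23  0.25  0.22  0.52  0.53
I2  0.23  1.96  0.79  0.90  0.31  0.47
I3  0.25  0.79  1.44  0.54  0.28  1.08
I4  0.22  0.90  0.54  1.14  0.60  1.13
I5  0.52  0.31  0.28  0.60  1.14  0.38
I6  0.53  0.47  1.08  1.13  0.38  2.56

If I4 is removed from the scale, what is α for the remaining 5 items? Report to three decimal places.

α = 0.678

Remaining items: I1, I2, I3, I5, I6 (k = 5).
Σσᵢ² = 1.06 + 1.96 + 1.44 + 1.14 + 2.56 = 8.16
total variance = 8.16 + 2 × 4.84 = 17.84
α (item deleted) = (5/4)·(1 − 8.16/17.84) = 0.678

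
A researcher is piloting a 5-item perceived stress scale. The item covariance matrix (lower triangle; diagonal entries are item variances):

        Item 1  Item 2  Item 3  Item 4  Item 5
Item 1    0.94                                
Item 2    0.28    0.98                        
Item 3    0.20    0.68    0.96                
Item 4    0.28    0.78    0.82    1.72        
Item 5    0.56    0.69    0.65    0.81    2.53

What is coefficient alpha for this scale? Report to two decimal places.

coefficient alpha = 0.77

sum of item variances = 0.94 + 0.98 + 0.96 + 1.72 + 2.53 = 7.13
Sum of the distinct covariances = 5.75
σ²_total = 7.13 + 2 × 5.75 = 18.63
α = (k/(k−1))·(1 − sum of item variances/σ²_total) = (5/4)·(1 − 7.13/18.63) = 0.77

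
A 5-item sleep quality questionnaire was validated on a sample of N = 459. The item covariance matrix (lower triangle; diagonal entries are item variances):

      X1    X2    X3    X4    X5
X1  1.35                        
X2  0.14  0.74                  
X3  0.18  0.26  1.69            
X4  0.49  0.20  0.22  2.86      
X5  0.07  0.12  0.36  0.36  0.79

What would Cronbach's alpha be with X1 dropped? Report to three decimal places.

Remaining items: X2, X3, X4, X5 (k = 4).
Σσᵢ² = 0.74 + 1.69 + 2.86 + 0.79 = 6.08
total variance = 6.08 + 2 × 1.52 = 9.12
α (item deleted) = (4/3)·(1 − 6.08/9.12) = 0.444

α = 0.444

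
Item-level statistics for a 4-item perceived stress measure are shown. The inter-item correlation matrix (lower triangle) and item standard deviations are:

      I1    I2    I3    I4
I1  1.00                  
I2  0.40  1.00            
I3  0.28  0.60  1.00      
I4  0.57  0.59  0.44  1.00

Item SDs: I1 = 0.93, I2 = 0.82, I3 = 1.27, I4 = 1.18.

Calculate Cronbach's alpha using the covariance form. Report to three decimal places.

Σσ²ᵢ = 0.93² + 0.82² + 1.27² + 1.18² = 4.5426
Covariances σ_ij = r_ij · s_i · s_j:
  σ(I1,I2) = 0.40 × 0.93 × 0.82 = 0.3050
  σ(I1,I3) = 0.28 × 0.93 × 1.27 = 0.3307
  σ(I1,I4) = 0.57 × 0.93 × 1.18 = 0.6255
  σ(I2,I3) = 0.60 × 0.82 × 1.27 = 0.6248
  σ(I2,I4) = 0.59 × 0.82 × 1.18 = 0.5709
  σ(I3,I4) = 0.44 × 1.27 × 1.18 = 0.6594
σ²_T = Σσ²ᵢ + 2·Σσ_ij = 4.5426 + 2 × 3.1163 = 10.7752
α = (4/3)·(1 − 4.5426/10.7752) = 0.771

α = 0.771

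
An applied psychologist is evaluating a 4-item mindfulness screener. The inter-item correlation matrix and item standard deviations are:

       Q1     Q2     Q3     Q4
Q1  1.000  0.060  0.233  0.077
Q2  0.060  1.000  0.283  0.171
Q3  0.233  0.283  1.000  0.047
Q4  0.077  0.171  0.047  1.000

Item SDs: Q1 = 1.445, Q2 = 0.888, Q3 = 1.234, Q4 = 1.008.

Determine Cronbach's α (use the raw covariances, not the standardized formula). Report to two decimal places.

Σσ²ᵢ = 1.445² + 0.888² + 1.234² + 1.008² = 5.4154
Covariances σ_ij = r_ij · s_i · s_j:
  σ(Q1,Q2) = 0.060 × 1.445 × 0.888 = 0.0770
  σ(Q1,Q3) = 0.233 × 1.445 × 1.234 = 0.4155
  σ(Q1,Q4) = 0.077 × 1.445 × 1.008 = 0.1122
  σ(Q2,Q3) = 0.283 × 0.888 × 1.234 = 0.3101
  σ(Q2,Q4) = 0.171 × 0.888 × 1.008 = 0.1531
  σ(Q3,Q4) = 0.047 × 1.234 × 1.008 = 0.0585
σ²_T = Σσ²ᵢ + 2·Σσ_ij = 5.4154 + 2 × 1.1264 = 7.6682
α = (4/3)·(1 − 5.4154/7.6682) = 0.39

Cronbach's α = 0.39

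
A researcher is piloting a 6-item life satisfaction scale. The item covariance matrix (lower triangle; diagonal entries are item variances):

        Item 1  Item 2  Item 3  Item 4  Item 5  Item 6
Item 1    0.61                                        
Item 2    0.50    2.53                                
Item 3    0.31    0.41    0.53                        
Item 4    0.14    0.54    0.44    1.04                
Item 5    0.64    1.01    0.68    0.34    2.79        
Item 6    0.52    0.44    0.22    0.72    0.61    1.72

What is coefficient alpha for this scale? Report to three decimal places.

Σσᵢ² = 0.61 + 2.53 + 0.53 + 1.04 + 2.79 + 1.72 = 9.22
Sum of off-diagonal covariances = 7.52
total variance = 9.22 + 2 × 7.52 = 24.26
α = (k/(k−1))·(1 − Σσᵢ²/total variance) = (6/5)·(1 − 9.22/24.26) = 0.744

α = 0.744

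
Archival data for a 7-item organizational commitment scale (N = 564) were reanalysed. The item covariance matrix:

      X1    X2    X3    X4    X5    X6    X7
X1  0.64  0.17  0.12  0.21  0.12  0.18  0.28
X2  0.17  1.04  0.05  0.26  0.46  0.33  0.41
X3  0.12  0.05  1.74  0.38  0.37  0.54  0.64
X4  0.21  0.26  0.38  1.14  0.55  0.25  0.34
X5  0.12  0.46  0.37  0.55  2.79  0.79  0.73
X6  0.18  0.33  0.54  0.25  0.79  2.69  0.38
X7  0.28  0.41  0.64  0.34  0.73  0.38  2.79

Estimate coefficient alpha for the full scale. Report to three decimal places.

Σσᵢ² = 0.64 + 1.04 + 1.74 + 1.14 + 2.79 + 2.69 + 2.79 = 12.83
Sum of off-diagonal covariances = 7.56
σ²_T = 12.83 + 2 × 7.56 = 27.95
α = (k/(k−1))·(1 − Σσᵢ²/σ²_T) = (7/6)·(1 − 12.83/27.95) = 0.631

coefficient alpha = 0.631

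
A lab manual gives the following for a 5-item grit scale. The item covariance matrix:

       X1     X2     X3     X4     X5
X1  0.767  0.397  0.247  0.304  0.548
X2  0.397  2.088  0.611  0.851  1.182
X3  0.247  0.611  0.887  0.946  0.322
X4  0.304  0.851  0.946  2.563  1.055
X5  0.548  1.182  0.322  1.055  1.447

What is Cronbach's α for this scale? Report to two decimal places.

α = 0.78

Σσᵢ² = 0.767 + 2.088 + 0.887 + 2.563 + 1.447 = 7.752
Sum of off-diagonal covariances = 6.463
total variance = 7.752 + 2 × 6.463 = 20.678
α = (k/(k−1))·(1 − Σσᵢ²/total variance) = (5/4)·(1 − 7.752/20.678) = 0.78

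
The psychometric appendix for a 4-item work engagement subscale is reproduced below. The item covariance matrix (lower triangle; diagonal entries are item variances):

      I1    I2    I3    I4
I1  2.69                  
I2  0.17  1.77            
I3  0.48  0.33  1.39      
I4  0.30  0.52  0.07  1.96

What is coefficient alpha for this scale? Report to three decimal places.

Σσ²ᵢ = 2.69 + 1.77 + 1.39 + 1.96 = 7.81
Sum of off-diagonal covariances = 1.87
Var(T) = 7.81 + 2 × 1.87 = 11.55
α = (k/(k−1))·(1 − Σσ²ᵢ/Var(T)) = (4/3)·(1 − 7.81/11.55) = 0.432

α = 0.432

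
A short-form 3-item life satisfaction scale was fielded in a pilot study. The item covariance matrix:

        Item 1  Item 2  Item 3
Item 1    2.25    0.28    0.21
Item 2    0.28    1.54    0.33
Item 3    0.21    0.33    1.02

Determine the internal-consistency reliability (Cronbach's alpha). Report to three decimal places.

Cronbach's alpha = 0.381

Σσᵢ² = 2.25 + 1.54 + 1.02 = 4.81
Sum of off-diagonal covariances = 0.82
σ²_T = 4.81 + 2 × 0.82 = 6.45
α = (k/(k−1))·(1 − Σσᵢ²/σ²_T) = (3/2)·(1 − 4.81/6.45) = 0.381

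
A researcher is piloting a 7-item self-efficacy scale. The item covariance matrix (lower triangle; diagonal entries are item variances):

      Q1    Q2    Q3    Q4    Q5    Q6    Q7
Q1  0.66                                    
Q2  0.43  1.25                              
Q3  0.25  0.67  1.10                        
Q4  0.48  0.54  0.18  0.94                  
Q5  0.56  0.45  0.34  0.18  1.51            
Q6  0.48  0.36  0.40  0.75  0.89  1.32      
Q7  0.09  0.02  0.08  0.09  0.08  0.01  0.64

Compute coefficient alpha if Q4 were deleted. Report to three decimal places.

Remaining items: Q1, Q2, Q3, Q5, Q6, Q7 (k = 6).
Σσᵢ² = 0.66 + 1.25 + 1.10 + 1.51 + 1.32 + 0.64 = 6.48
total variance = 6.48 + 2 × 5.11 = 16.70
α (item deleted) = (6/5)·(1 − 6.48/16.70) = 0.734

α = 0.734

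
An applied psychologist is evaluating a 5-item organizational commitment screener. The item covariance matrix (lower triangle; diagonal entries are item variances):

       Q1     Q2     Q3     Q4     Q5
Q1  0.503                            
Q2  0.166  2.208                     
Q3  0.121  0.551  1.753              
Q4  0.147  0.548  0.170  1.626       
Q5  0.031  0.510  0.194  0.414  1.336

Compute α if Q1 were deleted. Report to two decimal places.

α = 0.54

Remaining items: Q2, Q3, Q4, Q5 (k = 4).
ΣVar(i) = 2.208 + 1.753 + 1.626 + 1.336 = 6.923
σ²_T = 6.923 + 2 × 2.387 = 11.697
α (item deleted) = (4/3)·(1 − 6.923/11.697) = 0.54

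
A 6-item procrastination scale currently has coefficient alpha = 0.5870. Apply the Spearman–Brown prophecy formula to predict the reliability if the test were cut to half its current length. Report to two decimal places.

Length factor m = 1/2
α' = m·α / (1 − (1−m)·α)
   = 1/2 × 0.5870 / (1 − (1 − 1/2) × 0.5870)
   = 0.2935 / 0.7065 = 0.42

predicted reliability = 0.42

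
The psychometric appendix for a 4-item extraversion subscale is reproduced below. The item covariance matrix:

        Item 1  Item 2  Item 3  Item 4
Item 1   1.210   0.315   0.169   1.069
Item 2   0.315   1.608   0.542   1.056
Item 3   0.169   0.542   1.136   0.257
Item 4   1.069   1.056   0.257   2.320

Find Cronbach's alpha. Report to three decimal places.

α = 0.694

Σσ²ᵢ = 1.210 + 1.608 + 1.136 + 2.320 = 6.274
Sum of off-diagonal covariances = 3.408
σ²_T = 6.274 + 2 × 3.408 = 13.090
α = (k/(k−1))·(1 − Σσ²ᵢ/σ²_T) = (4/3)·(1 − 6.274/13.090) = 0.694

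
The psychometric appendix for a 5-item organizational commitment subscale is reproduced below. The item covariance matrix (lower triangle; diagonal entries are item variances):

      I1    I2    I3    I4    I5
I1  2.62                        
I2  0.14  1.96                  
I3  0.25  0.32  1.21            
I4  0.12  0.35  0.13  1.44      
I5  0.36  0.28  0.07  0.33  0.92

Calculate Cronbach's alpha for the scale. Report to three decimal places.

Σσᵢ² = 2.62 + 1.96 + 1.21 + 1.44 + 0.92 = 8.15
Sum of off-diagonal covariances = 2.35
σ²_T = 8.15 + 2 × 2.35 = 12.85
α = (k/(k−1))·(1 − Σσᵢ²/σ²_T) = (5/4)·(1 − 8.15/12.85) = 0.457

α = 0.457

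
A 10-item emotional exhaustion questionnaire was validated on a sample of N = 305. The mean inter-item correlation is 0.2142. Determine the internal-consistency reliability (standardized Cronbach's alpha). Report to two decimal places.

standardized Cronbach's alpha = 0.73

Standardized α = k·r̄ / (1 + (k−1)·r̄) = 10 × 0.2142 / (1 + 9 × 0.2142)
  = 2.1420 / 2.9278 = 0.73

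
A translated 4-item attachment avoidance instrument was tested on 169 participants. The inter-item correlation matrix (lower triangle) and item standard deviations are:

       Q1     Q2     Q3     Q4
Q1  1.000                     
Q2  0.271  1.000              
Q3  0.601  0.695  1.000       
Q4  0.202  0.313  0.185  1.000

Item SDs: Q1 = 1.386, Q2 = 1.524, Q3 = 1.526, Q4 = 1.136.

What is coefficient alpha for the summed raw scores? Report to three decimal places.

Σσ²ᵢ = 1.386² + 1.524² + 1.526² + 1.136² = 7.8627
Covariances σ_ij = r_ij · s_i · s_j:
  σ(Q1,Q2) = 0.271 × 1.386 × 1.524 = 0.5724
  σ(Q1,Q3) = 0.601 × 1.386 × 1.526 = 1.2711
  σ(Q1,Q4) = 0.202 × 1.386 × 1.136 = 0.3180
  σ(Q2,Q3) = 0.695 × 1.524 × 1.526 = 1.6163
  σ(Q2,Q4) = 0.313 × 1.524 × 1.136 = 0.5419
  σ(Q3,Q4) = 0.185 × 1.526 × 1.136 = 0.3207
σ²_T = Σσ²ᵢ + 2·Σσ_ij = 7.8627 + 2 × 4.6404 = 17.1435
α = (4/3)·(1 − 7.8627/17.1435) = 0.722

coefficient alpha = 0.722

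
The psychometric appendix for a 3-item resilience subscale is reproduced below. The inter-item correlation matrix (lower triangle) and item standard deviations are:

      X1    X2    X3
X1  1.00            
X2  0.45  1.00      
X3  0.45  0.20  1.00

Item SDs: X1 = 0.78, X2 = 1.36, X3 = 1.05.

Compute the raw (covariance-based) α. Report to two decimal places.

Σσ²ᵢ = 0.78² + 1.36² + 1.05² = 3.5605
Covariances σ_ij = r_ij · s_i · s_j:
  σ(X1,X2) = 0.45 × 0.78 × 1.36 = 0.4774
  σ(X1,X3) = 0.45 × 0.78 × 1.05 = 0.3686
  σ(X2,X3) = 0.20 × 1.36 × 1.05 = 0.2856
σ²_T = Σσ²ᵢ + 2·Σσ_ij = 3.5605 + 2 × 1.1316 = 5.8237
α = (3/2)·(1 − 3.5605/5.8237) = 0.58

α = 0.58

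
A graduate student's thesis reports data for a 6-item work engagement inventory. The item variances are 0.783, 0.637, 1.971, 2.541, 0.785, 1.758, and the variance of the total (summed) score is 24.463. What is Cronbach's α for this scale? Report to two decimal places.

Cronbach's α = 0.78

sum of item variances = 0.783 + 0.637 + 1.971 + 2.541 + 0.785 + 1.758 = 8.475
α = (k/(k−1))·(1 − sum of item variances/total variance) = (6/5)·(1 − 8.475/24.463) = 0.78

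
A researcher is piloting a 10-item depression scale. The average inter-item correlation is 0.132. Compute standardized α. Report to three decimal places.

standardized α = 0.603

Standardized α = k·r̄ / (1 + (k−1)·r̄) = 10 × 0.132 / (1 + 9 × 0.132)
  = 1.3200 / 2.1880 = 0.603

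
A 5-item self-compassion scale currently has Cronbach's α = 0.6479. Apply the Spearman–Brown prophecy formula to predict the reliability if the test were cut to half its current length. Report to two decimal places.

predicted reliability = 0.48

Length factor m = 1/2
α' = m·α / (1 − (1−m)·α)
   = 1/2 × 0.6479 / (1 − (1 − 1/2) × 0.6479)
   = 0.3240 / 0.6761 = 0.48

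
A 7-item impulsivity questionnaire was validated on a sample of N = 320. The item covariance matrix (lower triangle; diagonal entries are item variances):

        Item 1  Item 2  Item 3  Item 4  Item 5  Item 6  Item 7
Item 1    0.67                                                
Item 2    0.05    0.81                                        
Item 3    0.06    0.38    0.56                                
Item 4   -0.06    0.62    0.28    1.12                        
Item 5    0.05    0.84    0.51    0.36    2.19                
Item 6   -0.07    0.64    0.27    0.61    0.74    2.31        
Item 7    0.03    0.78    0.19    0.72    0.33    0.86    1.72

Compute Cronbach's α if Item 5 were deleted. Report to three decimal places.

Remaining items: Item 1, Item 2, Item 3, Item 4, Item 6, Item 7 (k = 6).
Σσ²ᵢ = 0.67 + 0.81 + 0.56 + 1.12 + 2.31 + 1.72 = 7.19
σ²_total = 7.19 + 2 × 5.36 = 17.91
α (item deleted) = (6/5)·(1 − 7.19/17.91) = 0.718

Cronbach's α = 0.718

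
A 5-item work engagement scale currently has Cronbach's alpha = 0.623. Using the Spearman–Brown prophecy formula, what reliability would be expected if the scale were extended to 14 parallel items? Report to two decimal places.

predicted reliability = 0.82

Length factor m = 14/5 = 2.8000
α' = m·α / (1 + (m−1)·α)
   = 14/5 × 0.623 / (1 + (14/5 − 1) × 0.623)
   = 1.7444 / 2.1214 = 0.82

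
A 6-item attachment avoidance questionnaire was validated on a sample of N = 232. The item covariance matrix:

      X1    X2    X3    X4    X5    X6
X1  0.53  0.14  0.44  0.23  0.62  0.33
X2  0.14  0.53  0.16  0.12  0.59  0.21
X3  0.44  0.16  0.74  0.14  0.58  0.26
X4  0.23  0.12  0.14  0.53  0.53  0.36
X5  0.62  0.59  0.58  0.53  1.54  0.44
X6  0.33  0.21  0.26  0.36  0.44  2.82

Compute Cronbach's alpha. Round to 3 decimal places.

sum of item variances = 0.53 + 0.53 + 0.74 + 0.53 + 1.54 + 2.82 = 6.69
Sum of off-diagonal covariances = 5.15
Var(T) = 6.69 + 2 × 5.15 = 16.99
α = (k/(k−1))·(1 − sum of item variances/Var(T)) = (6/5)·(1 − 6.69/16.99) = 0.727

Cronbach's alpha = 0.727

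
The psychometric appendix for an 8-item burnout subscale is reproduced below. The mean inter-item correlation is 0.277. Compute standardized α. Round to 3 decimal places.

Standardized α = k·r̄ / (1 + (k−1)·r̄) = 8 × 0.277 / (1 + 7 × 0.277)
  = 2.2160 / 2.9390 = 0.754

α = 0.754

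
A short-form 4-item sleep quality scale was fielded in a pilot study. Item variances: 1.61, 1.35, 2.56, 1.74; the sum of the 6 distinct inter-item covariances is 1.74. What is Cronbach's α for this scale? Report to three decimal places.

Σσ²ᵢ = 1.61 + 1.35 + 2.56 + 1.74 = 7.26
Sum of distinct covariances = 1.74
σ²_T = Σσ²ᵢ + 2·Σcov = 7.26 + 2 × 1.74 = 10.74
α = (4/3)·(1 − 7.26/10.74) = 0.432

Cronbach's α = 0.432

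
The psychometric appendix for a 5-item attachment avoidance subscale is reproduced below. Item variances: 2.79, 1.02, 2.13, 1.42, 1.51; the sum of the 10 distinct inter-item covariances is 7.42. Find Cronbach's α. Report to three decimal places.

Σσᵢ² = 2.79 + 1.02 + 2.13 + 1.42 + 1.51 = 8.87
Sum of distinct covariances = 7.42
Var(T) = Σσᵢ² + 2·Σcov = 8.87 + 2 × 7.42 = 23.71
α = (5/4)·(1 − 8.87/23.71) = 0.782

α = 0.782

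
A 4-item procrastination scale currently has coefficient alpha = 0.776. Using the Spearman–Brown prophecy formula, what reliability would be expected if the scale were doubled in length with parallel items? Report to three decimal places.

Length factor m = 2
α' = m·α / (1 + (m−1)·α)
   = 2 × 0.776 / (1 + (2 − 1) × 0.776)
   = 1.5520 / 1.7760 = 0.874

predicted reliability = 0.874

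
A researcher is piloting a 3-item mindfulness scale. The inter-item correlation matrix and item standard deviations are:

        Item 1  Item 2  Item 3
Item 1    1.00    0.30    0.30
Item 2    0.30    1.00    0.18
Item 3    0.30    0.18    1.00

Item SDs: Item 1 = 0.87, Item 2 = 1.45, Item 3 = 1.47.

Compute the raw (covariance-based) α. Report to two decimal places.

Σσ²ᵢ = 0.87² + 1.45² + 1.47² = 5.0203
Covariances σ_ij = r_ij · s_i · s_j:
  σ(Item 1,Item 2) = 0.30 × 0.87 × 1.45 = 0.3785
  σ(Item 1,Item 3) = 0.30 × 0.87 × 1.47 = 0.3837
  σ(Item 2,Item 3) = 0.18 × 1.45 × 1.47 = 0.3837
σ²_T = Σσ²ᵢ + 2·Σσ_ij = 5.0203 + 2 × 1.1459 = 7.3121
α = (3/2)·(1 − 5.0203/7.3121) = 0.47

α = 0.47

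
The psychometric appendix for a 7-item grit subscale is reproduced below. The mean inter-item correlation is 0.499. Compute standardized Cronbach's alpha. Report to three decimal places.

Standardized α = k·r̄ / (1 + (k−1)·r̄) = 7 × 0.499 / (1 + 6 × 0.499)
  = 3.4930 / 3.9940 = 0.875

α = 0.875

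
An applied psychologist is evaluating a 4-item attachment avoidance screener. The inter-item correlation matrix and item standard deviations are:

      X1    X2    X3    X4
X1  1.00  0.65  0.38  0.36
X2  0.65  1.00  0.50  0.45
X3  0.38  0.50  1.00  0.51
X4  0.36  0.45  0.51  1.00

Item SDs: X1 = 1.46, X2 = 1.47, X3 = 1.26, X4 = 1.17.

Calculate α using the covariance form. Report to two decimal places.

α = 0.78

Σσ²ᵢ = 1.46² + 1.47² + 1.26² + 1.17² = 7.2490
Covariances σ_ij = r_ij · s_i · s_j:
  σ(X1,X2) = 0.65 × 1.46 × 1.47 = 1.3950
  σ(X1,X3) = 0.38 × 1.46 × 1.26 = 0.6990
  σ(X1,X4) = 0.36 × 1.46 × 1.17 = 0.6150
  σ(X2,X3) = 0.50 × 1.47 × 1.26 = 0.9261
  σ(X2,X4) = 0.45 × 1.47 × 1.17 = 0.7740
  σ(X3,X4) = 0.51 × 1.26 × 1.17 = 0.7518
σ²_T = Σσ²ᵢ + 2·Σσ_ij = 7.2490 + 2 × 5.1609 = 17.5708
α = (4/3)·(1 − 7.2490/17.5708) = 0.78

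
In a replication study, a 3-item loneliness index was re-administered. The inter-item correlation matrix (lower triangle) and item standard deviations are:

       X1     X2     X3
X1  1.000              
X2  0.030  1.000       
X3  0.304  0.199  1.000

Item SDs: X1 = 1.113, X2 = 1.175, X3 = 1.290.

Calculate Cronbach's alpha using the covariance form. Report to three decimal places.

α = 0.399

Σσ²ᵢ = 1.113² + 1.175² + 1.290² = 4.2835
Covariances σ_ij = r_ij · s_i · s_j:
  σ(X1,X2) = 0.030 × 1.113 × 1.175 = 0.0392
  σ(X1,X3) = 0.304 × 1.113 × 1.290 = 0.4365
  σ(X2,X3) = 0.199 × 1.175 × 1.290 = 0.3016
σ²_T = Σσ²ᵢ + 2·Σσ_ij = 4.2835 + 2 × 0.7773 = 5.8381
α = (3/2)·(1 − 4.2835/5.8381) = 0.399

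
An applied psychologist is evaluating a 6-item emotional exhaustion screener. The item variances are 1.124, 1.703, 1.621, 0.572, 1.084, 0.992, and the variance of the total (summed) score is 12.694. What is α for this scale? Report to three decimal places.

α = 0.529

Σσᵢ² = 1.124 + 1.703 + 1.621 + 0.572 + 1.084 + 0.992 = 7.096
α = (k/(k−1))·(1 − Σσᵢ²/σ²_total) = (6/5)·(1 − 7.096/12.694) = 0.529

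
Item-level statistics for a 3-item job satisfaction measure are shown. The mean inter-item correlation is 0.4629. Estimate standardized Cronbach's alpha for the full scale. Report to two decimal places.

standardized Cronbach's alpha = 0.72

Standardized α = k·r̄ / (1 + (k−1)·r̄) = 3 × 0.4629 / (1 + 2 × 0.4629)
  = 1.3887 / 1.9258 = 0.72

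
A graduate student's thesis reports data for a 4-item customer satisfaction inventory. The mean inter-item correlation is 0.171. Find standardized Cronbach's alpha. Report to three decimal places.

standardized Cronbach's alpha = 0.452

Standardized α = k·r̄ / (1 + (k−1)·r̄) = 4 × 0.171 / (1 + 3 × 0.171)
  = 0.6840 / 1.5130 = 0.452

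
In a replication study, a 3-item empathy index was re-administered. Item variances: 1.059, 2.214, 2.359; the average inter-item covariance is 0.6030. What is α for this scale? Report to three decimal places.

sum of item variances = 1.059 + 2.214 + 2.359 = 5.632
Sum of the 3 distinct covariances = 3 × 0.6030 = 1.8090
σ²_T = sum of item variances + 2·Σcov = 5.632 + 2 × 1.8090 = 9.2500
α = (3/2)·(1 − 5.632/9.2500) = 0.587

α = 0.587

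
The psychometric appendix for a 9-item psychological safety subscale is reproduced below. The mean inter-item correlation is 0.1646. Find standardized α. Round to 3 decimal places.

Standardized α = k·r̄ / (1 + (k−1)·r̄) = 9 × 0.1646 / (1 + 8 × 0.1646)
  = 1.4814 / 2.3168 = 0.639

α = 0.639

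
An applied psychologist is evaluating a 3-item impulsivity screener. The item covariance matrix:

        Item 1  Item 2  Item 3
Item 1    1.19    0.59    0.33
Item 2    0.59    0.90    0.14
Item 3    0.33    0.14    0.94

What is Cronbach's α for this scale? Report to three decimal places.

Σσᵢ² = 1.19 + 0.90 + 0.94 = 3.03
Sum of off-diagonal covariances = 1.06
σ²_total = 3.03 + 2 × 1.06 = 5.15
α = (k/(k−1))·(1 − Σσᵢ²/σ²_total) = (3/2)·(1 − 3.03/5.15) = 0.617

α = 0.617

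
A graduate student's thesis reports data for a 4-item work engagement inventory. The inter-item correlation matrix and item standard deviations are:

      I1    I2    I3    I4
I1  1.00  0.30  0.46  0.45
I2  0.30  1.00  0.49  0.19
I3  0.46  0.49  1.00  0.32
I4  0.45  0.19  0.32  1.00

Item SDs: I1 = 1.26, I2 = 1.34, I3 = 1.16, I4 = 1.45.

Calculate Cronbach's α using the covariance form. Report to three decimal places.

Σσ²ᵢ = 1.26² + 1.34² + 1.16² + 1.45² = 6.8313
Covariances σ_ij = r_ij · s_i · s_j:
  σ(I1,I2) = 0.30 × 1.26 × 1.34 = 0.5065
  σ(I1,I3) = 0.46 × 1.26 × 1.16 = 0.6723
  σ(I1,I4) = 0.45 × 1.26 × 1.45 = 0.8222
  σ(I2,I3) = 0.49 × 1.34 × 1.16 = 0.7617
  σ(I2,I4) = 0.19 × 1.34 × 1.45 = 0.3692
  σ(I3,I4) = 0.32 × 1.16 × 1.45 = 0.5382
σ²_T = Σσ²ᵢ + 2·Σσ_ij = 6.8313 + 2 × 3.6701 = 14.1715
α = (4/3)·(1 − 6.8313/14.1715) = 0.691

α = 0.691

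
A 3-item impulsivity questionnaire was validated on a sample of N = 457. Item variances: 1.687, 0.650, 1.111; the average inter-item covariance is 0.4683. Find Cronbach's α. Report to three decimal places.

α = 0.674

sum of item variances = 1.687 + 0.650 + 1.111 = 3.448
Sum of the 3 distinct covariances = 3 × 0.4683 = 1.4049
total variance = sum of item variances + 2·Σcov = 3.448 + 2 × 1.4049 = 6.2578
α = (3/2)·(1 − 3.448/6.2578) = 0.674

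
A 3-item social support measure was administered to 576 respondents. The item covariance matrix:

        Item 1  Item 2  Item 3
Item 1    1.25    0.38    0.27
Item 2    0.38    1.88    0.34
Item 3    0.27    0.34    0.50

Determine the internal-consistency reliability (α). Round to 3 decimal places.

α = 0.529

ΣVar(i) = 1.25 + 1.88 + 0.50 = 3.63
Sum of off-diagonal covariances = 0.99
σ²_total = 3.63 + 2 × 0.99 = 5.61
α = (k/(k−1))·(1 − ΣVar(i)/σ²_total) = (3/2)·(1 − 3.63/5.61) = 0.529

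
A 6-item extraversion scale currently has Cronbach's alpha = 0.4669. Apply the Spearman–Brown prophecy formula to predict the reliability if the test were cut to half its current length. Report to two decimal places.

Length factor m = 1/2
α' = m·α / (1 − (1−m)·α)
   = 1/2 × 0.4669 / (1 − (1 − 1/2) × 0.4669)
   = 0.2334 / 0.7666 = 0.30

predicted reliability = 0.30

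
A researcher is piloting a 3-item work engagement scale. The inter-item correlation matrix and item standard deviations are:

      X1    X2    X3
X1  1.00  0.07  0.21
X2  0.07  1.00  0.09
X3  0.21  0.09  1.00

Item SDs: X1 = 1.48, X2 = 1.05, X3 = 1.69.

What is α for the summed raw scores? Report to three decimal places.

α = 0.308

Σσ²ᵢ = 1.48² + 1.05² + 1.69² = 6.1490
Covariances σ_ij = r_ij · s_i · s_j:
  σ(X1,X2) = 0.07 × 1.48 × 1.05 = 0.1088
  σ(X1,X3) = 0.21 × 1.48 × 1.69 = 0.5253
  σ(X2,X3) = 0.09 × 1.05 × 1.69 = 0.1597
σ²_T = Σσ²ᵢ + 2·Σσ_ij = 6.1490 + 2 × 0.7938 = 7.7366
α = (3/2)·(1 − 6.1490/7.7366) = 0.308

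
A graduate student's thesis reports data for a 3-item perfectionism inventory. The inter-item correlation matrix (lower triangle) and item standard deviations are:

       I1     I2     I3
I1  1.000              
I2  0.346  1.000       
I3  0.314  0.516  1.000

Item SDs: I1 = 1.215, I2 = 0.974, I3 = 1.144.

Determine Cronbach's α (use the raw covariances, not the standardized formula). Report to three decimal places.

Cronbach's α = 0.648

Σσ²ᵢ = 1.215² + 0.974² + 1.144² = 3.7336
Covariances σ_ij = r_ij · s_i · s_j:
  σ(I1,I2) = 0.346 × 1.215 × 0.974 = 0.4095
  σ(I1,I3) = 0.314 × 1.215 × 1.144 = 0.4364
  σ(I2,I3) = 0.516 × 0.974 × 1.144 = 0.5750
σ²_T = Σσ²ᵢ + 2·Σσ_ij = 3.7336 + 2 × 1.4209 = 6.5754
α = (3/2)·(1 − 3.7336/6.5754) = 0.648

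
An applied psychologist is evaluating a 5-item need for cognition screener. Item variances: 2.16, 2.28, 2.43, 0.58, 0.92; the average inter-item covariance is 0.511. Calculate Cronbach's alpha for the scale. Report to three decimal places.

α = 0.687

Σσᵢ² = 2.16 + 2.28 + 2.43 + 0.58 + 0.92 = 8.37
Sum of the 10 distinct covariances = 10 × 0.511 = 5.110
σ²_total = Σσᵢ² + 2·Σcov = 8.37 + 2 × 5.110 = 18.590
α = (5/4)·(1 − 8.37/18.590) = 0.687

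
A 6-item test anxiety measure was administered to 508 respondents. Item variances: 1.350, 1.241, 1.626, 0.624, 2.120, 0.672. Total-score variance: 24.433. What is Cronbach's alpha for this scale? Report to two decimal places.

Cronbach's alpha = 0.83

Σσᵢ² = 1.350 + 1.241 + 1.626 + 0.624 + 2.120 + 0.672 = 7.633
α = (k/(k−1))·(1 − Σσᵢ²/σ²_T) = (6/5)·(1 − 7.633/24.433) = 0.83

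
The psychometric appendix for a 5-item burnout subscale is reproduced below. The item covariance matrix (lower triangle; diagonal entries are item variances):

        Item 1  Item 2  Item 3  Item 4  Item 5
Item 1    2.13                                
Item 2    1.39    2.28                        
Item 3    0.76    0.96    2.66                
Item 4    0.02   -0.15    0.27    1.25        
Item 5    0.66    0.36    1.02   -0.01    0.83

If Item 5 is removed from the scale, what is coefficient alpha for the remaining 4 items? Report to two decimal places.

Remaining items: Item 1, Item 2, Item 3, Item 4 (k = 4).
ΣVar(i) = 2.13 + 2.28 + 2.66 + 1.25 = 8.32
σ²_total = 8.32 + 2 × 3.25 = 14.82
α (item deleted) = (4/3)·(1 − 8.32/14.82) = 0.58

coefficient alpha = 0.58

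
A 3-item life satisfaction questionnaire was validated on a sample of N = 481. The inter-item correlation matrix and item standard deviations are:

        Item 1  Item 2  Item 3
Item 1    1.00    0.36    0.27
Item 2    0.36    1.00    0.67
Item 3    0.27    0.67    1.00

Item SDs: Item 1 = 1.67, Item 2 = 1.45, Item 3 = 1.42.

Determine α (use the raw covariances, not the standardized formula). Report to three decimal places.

α = 0.684

Σσ²ᵢ = 1.67² + 1.45² + 1.42² = 6.9078
Covariances σ_ij = r_ij · s_i · s_j:
  σ(Item 1,Item 2) = 0.36 × 1.67 × 1.45 = 0.8717
  σ(Item 1,Item 3) = 0.27 × 1.67 × 1.42 = 0.6403
  σ(Item 2,Item 3) = 0.67 × 1.45 × 1.42 = 1.3795
σ²_T = Σσ²ᵢ + 2·Σσ_ij = 6.9078 + 2 × 2.8915 = 12.6908
α = (3/2)·(1 − 6.9078/12.6908) = 0.684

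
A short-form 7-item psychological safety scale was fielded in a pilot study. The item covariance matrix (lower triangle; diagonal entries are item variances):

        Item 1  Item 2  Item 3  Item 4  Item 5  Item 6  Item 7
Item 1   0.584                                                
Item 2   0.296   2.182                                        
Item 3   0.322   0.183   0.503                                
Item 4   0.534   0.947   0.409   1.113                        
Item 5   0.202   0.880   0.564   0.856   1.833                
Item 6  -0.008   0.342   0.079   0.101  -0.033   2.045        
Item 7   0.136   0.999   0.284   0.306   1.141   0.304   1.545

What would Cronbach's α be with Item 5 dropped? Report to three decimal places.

Remaining items: Item 1, Item 2, Item 3, Item 4, Item 6, Item 7 (k = 6).
sum of item variances = 0.584 + 2.182 + 0.503 + 1.113 + 2.045 + 1.545 = 7.972
σ²_T = 7.972 + 2 × 5.234 = 18.440
α (item deleted) = (6/5)·(1 − 7.972/18.440) = 0.681

α = 0.681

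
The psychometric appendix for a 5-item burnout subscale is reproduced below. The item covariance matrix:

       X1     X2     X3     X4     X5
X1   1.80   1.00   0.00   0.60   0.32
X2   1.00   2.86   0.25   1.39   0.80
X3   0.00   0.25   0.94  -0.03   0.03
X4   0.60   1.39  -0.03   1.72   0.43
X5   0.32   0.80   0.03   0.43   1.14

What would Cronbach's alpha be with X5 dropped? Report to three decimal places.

α = 0.623

Remaining items: X1, X2, X3, X4 (k = 4).
ΣVar(i) = 1.80 + 2.86 + 0.94 + 1.72 = 7.32
total variance = 7.32 + 2 × 3.21 = 13.74
α (item deleted) = (4/3)·(1 − 7.32/13.74) = 0.623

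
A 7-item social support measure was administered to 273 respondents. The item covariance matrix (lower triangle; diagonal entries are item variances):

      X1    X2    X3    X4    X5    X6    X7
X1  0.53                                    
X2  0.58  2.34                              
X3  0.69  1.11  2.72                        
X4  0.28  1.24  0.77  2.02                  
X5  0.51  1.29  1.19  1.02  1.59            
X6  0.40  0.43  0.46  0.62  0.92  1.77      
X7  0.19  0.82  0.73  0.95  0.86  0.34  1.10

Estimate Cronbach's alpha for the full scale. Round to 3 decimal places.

Cronbach's alpha = 0.838

Σσ²ᵢ = 0.53 + 2.34 + 2.72 + 2.02 + 1.59 + 1.77 + 1.10 = 12.07
Sum of the distinct covariances = 15.40
Var(T) = 12.07 + 2 × 15.40 = 42.87
α = (k/(k−1))·(1 − Σσ²ᵢ/Var(T)) = (7/6)·(1 − 12.07/42.87) = 0.838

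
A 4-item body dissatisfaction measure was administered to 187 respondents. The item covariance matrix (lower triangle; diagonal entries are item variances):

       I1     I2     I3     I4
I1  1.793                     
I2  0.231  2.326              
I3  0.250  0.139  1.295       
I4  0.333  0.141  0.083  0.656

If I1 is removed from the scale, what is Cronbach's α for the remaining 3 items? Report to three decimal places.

α = 0.218

Remaining items: I2, I3, I4 (k = 3).
Σσ²ᵢ = 2.326 + 1.295 + 0.656 = 4.277
σ²_T = 4.277 + 2 × 0.363 = 5.003
α (item deleted) = (3/2)·(1 − 4.277/5.003) = 0.218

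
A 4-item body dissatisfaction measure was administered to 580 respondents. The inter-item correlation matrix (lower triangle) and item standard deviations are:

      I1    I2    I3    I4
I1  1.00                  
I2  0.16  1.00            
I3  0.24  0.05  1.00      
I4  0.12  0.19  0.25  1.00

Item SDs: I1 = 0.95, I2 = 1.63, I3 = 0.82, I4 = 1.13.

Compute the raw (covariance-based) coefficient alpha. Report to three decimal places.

α = 0.407

Σσ²ᵢ = 0.95² + 1.63² + 0.82² + 1.13² = 5.5087
Covariances σ_ij = r_ij · s_i · s_j:
  σ(I1,I2) = 0.16 × 0.95 × 1.63 = 0.2478
  σ(I1,I3) = 0.24 × 0.95 × 0.82 = 0.1870
  σ(I1,I4) = 0.12 × 0.95 × 1.13 = 0.1288
  σ(I2,I3) = 0.05 × 1.63 × 0.82 = 0.0668
  σ(I2,I4) = 0.19 × 1.63 × 1.13 = 0.3500
  σ(I3,I4) = 0.25 × 0.82 × 1.13 = 0.2316
σ²_T = Σσ²ᵢ + 2·Σσ_ij = 5.5087 + 2 × 1.2120 = 7.9327
α = (4/3)·(1 − 5.5087/7.9327) = 0.407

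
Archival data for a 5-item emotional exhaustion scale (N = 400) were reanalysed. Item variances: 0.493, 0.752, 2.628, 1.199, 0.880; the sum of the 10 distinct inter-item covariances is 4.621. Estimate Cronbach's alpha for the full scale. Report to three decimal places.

sum of item variances = 0.493 + 0.752 + 2.628 + 1.199 + 0.880 = 5.952
Sum of distinct covariances = 4.621
Var(T) = sum of item variances + 2·Σcov = 5.952 + 2 × 4.621 = 15.194
α = (5/4)·(1 − 5.952/15.194) = 0.760

α = 0.760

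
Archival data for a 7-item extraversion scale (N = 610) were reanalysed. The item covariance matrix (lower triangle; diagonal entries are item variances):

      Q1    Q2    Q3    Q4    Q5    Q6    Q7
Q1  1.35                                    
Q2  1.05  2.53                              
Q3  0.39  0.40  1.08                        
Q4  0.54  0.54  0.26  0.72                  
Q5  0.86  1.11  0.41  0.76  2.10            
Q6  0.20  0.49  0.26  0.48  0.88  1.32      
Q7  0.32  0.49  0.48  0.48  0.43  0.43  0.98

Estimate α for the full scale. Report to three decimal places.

sum of item variances = 1.35 + 2.53 + 1.08 + 0.72 + 2.10 + 1.32 + 0.98 = 10.08
Σ_{i<j} σ_ij = 11.26
total variance = 10.08 + 2 × 11.26 = 32.60
α = (k/(k−1))·(1 − sum of item variances/total variance) = (7/6)·(1 − 10.08/32.60) = 0.806

α = 0.806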